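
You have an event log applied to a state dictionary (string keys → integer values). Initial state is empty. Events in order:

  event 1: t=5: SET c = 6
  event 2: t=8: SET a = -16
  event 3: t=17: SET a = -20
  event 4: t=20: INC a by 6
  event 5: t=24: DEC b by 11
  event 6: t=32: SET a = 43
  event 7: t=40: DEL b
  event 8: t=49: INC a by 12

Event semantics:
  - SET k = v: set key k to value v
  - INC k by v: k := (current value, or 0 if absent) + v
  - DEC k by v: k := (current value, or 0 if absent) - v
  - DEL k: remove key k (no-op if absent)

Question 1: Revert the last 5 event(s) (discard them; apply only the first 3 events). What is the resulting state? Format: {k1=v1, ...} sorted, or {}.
Keep first 3 events (discard last 5):
  after event 1 (t=5: SET c = 6): {c=6}
  after event 2 (t=8: SET a = -16): {a=-16, c=6}
  after event 3 (t=17: SET a = -20): {a=-20, c=6}

Answer: {a=-20, c=6}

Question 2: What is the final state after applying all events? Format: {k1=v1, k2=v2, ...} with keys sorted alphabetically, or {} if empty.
  after event 1 (t=5: SET c = 6): {c=6}
  after event 2 (t=8: SET a = -16): {a=-16, c=6}
  after event 3 (t=17: SET a = -20): {a=-20, c=6}
  after event 4 (t=20: INC a by 6): {a=-14, c=6}
  after event 5 (t=24: DEC b by 11): {a=-14, b=-11, c=6}
  after event 6 (t=32: SET a = 43): {a=43, b=-11, c=6}
  after event 7 (t=40: DEL b): {a=43, c=6}
  after event 8 (t=49: INC a by 12): {a=55, c=6}

Answer: {a=55, c=6}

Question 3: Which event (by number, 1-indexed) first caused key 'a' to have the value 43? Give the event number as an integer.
Looking for first event where a becomes 43:
  event 2: a = -16
  event 3: a = -20
  event 4: a = -14
  event 5: a = -14
  event 6: a -14 -> 43  <-- first match

Answer: 6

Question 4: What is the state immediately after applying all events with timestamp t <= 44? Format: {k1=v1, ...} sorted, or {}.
Answer: {a=43, c=6}

Derivation:
Apply events with t <= 44 (7 events):
  after event 1 (t=5: SET c = 6): {c=6}
  after event 2 (t=8: SET a = -16): {a=-16, c=6}
  after event 3 (t=17: SET a = -20): {a=-20, c=6}
  after event 4 (t=20: INC a by 6): {a=-14, c=6}
  after event 5 (t=24: DEC b by 11): {a=-14, b=-11, c=6}
  after event 6 (t=32: SET a = 43): {a=43, b=-11, c=6}
  after event 7 (t=40: DEL b): {a=43, c=6}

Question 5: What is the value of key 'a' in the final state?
Track key 'a' through all 8 events:
  event 1 (t=5: SET c = 6): a unchanged
  event 2 (t=8: SET a = -16): a (absent) -> -16
  event 3 (t=17: SET a = -20): a -16 -> -20
  event 4 (t=20: INC a by 6): a -20 -> -14
  event 5 (t=24: DEC b by 11): a unchanged
  event 6 (t=32: SET a = 43): a -14 -> 43
  event 7 (t=40: DEL b): a unchanged
  event 8 (t=49: INC a by 12): a 43 -> 55
Final: a = 55

Answer: 55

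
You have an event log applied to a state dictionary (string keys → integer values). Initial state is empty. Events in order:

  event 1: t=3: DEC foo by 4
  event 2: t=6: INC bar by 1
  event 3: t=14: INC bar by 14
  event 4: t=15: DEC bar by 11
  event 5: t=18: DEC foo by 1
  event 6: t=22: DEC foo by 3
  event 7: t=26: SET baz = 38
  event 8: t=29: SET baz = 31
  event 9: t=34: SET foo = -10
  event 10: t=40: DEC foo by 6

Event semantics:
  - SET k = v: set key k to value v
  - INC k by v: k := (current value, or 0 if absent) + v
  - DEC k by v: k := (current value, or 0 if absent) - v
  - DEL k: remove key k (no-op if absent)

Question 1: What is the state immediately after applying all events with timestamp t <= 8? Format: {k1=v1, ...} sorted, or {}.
Apply events with t <= 8 (2 events):
  after event 1 (t=3: DEC foo by 4): {foo=-4}
  after event 2 (t=6: INC bar by 1): {bar=1, foo=-4}

Answer: {bar=1, foo=-4}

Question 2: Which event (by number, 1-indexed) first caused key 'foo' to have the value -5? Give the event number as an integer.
Answer: 5

Derivation:
Looking for first event where foo becomes -5:
  event 1: foo = -4
  event 2: foo = -4
  event 3: foo = -4
  event 4: foo = -4
  event 5: foo -4 -> -5  <-- first match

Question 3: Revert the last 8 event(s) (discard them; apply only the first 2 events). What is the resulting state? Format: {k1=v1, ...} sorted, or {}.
Answer: {bar=1, foo=-4}

Derivation:
Keep first 2 events (discard last 8):
  after event 1 (t=3: DEC foo by 4): {foo=-4}
  after event 2 (t=6: INC bar by 1): {bar=1, foo=-4}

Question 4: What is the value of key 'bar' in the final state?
Track key 'bar' through all 10 events:
  event 1 (t=3: DEC foo by 4): bar unchanged
  event 2 (t=6: INC bar by 1): bar (absent) -> 1
  event 3 (t=14: INC bar by 14): bar 1 -> 15
  event 4 (t=15: DEC bar by 11): bar 15 -> 4
  event 5 (t=18: DEC foo by 1): bar unchanged
  event 6 (t=22: DEC foo by 3): bar unchanged
  event 7 (t=26: SET baz = 38): bar unchanged
  event 8 (t=29: SET baz = 31): bar unchanged
  event 9 (t=34: SET foo = -10): bar unchanged
  event 10 (t=40: DEC foo by 6): bar unchanged
Final: bar = 4

Answer: 4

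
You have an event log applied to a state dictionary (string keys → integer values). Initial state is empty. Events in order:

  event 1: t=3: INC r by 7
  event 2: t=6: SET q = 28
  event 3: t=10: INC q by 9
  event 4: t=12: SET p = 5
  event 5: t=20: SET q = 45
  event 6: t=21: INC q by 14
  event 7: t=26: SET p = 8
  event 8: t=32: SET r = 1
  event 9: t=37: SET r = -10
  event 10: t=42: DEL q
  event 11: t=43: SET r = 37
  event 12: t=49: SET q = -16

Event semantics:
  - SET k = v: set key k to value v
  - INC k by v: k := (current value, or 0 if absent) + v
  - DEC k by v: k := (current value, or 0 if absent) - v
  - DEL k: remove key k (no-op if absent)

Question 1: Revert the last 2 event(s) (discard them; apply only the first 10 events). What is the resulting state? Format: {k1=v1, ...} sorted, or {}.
Answer: {p=8, r=-10}

Derivation:
Keep first 10 events (discard last 2):
  after event 1 (t=3: INC r by 7): {r=7}
  after event 2 (t=6: SET q = 28): {q=28, r=7}
  after event 3 (t=10: INC q by 9): {q=37, r=7}
  after event 4 (t=12: SET p = 5): {p=5, q=37, r=7}
  after event 5 (t=20: SET q = 45): {p=5, q=45, r=7}
  after event 6 (t=21: INC q by 14): {p=5, q=59, r=7}
  after event 7 (t=26: SET p = 8): {p=8, q=59, r=7}
  after event 8 (t=32: SET r = 1): {p=8, q=59, r=1}
  after event 9 (t=37: SET r = -10): {p=8, q=59, r=-10}
  after event 10 (t=42: DEL q): {p=8, r=-10}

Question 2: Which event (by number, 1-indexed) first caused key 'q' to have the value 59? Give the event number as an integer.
Looking for first event where q becomes 59:
  event 2: q = 28
  event 3: q = 37
  event 4: q = 37
  event 5: q = 45
  event 6: q 45 -> 59  <-- first match

Answer: 6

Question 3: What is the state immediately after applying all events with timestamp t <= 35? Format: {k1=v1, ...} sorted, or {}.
Apply events with t <= 35 (8 events):
  after event 1 (t=3: INC r by 7): {r=7}
  after event 2 (t=6: SET q = 28): {q=28, r=7}
  after event 3 (t=10: INC q by 9): {q=37, r=7}
  after event 4 (t=12: SET p = 5): {p=5, q=37, r=7}
  after event 5 (t=20: SET q = 45): {p=5, q=45, r=7}
  after event 6 (t=21: INC q by 14): {p=5, q=59, r=7}
  after event 7 (t=26: SET p = 8): {p=8, q=59, r=7}
  after event 8 (t=32: SET r = 1): {p=8, q=59, r=1}

Answer: {p=8, q=59, r=1}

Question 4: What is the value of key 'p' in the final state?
Track key 'p' through all 12 events:
  event 1 (t=3: INC r by 7): p unchanged
  event 2 (t=6: SET q = 28): p unchanged
  event 3 (t=10: INC q by 9): p unchanged
  event 4 (t=12: SET p = 5): p (absent) -> 5
  event 5 (t=20: SET q = 45): p unchanged
  event 6 (t=21: INC q by 14): p unchanged
  event 7 (t=26: SET p = 8): p 5 -> 8
  event 8 (t=32: SET r = 1): p unchanged
  event 9 (t=37: SET r = -10): p unchanged
  event 10 (t=42: DEL q): p unchanged
  event 11 (t=43: SET r = 37): p unchanged
  event 12 (t=49: SET q = -16): p unchanged
Final: p = 8

Answer: 8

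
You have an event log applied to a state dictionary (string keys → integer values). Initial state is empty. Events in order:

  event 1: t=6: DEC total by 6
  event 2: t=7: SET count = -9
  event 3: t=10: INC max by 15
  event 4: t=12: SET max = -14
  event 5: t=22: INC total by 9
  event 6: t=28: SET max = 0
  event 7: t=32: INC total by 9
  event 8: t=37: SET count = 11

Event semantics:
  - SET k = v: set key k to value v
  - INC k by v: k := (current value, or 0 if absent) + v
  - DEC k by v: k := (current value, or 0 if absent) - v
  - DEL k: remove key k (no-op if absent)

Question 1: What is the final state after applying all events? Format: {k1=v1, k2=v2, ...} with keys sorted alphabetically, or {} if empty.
Answer: {count=11, max=0, total=12}

Derivation:
  after event 1 (t=6: DEC total by 6): {total=-6}
  after event 2 (t=7: SET count = -9): {count=-9, total=-6}
  after event 3 (t=10: INC max by 15): {count=-9, max=15, total=-6}
  after event 4 (t=12: SET max = -14): {count=-9, max=-14, total=-6}
  after event 5 (t=22: INC total by 9): {count=-9, max=-14, total=3}
  after event 6 (t=28: SET max = 0): {count=-9, max=0, total=3}
  after event 7 (t=32: INC total by 9): {count=-9, max=0, total=12}
  after event 8 (t=37: SET count = 11): {count=11, max=0, total=12}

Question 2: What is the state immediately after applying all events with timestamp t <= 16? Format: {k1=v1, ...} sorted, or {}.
Apply events with t <= 16 (4 events):
  after event 1 (t=6: DEC total by 6): {total=-6}
  after event 2 (t=7: SET count = -9): {count=-9, total=-6}
  after event 3 (t=10: INC max by 15): {count=-9, max=15, total=-6}
  after event 4 (t=12: SET max = -14): {count=-9, max=-14, total=-6}

Answer: {count=-9, max=-14, total=-6}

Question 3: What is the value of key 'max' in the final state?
Answer: 0

Derivation:
Track key 'max' through all 8 events:
  event 1 (t=6: DEC total by 6): max unchanged
  event 2 (t=7: SET count = -9): max unchanged
  event 3 (t=10: INC max by 15): max (absent) -> 15
  event 4 (t=12: SET max = -14): max 15 -> -14
  event 5 (t=22: INC total by 9): max unchanged
  event 6 (t=28: SET max = 0): max -14 -> 0
  event 7 (t=32: INC total by 9): max unchanged
  event 8 (t=37: SET count = 11): max unchanged
Final: max = 0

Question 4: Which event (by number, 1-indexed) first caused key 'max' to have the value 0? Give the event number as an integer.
Answer: 6

Derivation:
Looking for first event where max becomes 0:
  event 3: max = 15
  event 4: max = -14
  event 5: max = -14
  event 6: max -14 -> 0  <-- first match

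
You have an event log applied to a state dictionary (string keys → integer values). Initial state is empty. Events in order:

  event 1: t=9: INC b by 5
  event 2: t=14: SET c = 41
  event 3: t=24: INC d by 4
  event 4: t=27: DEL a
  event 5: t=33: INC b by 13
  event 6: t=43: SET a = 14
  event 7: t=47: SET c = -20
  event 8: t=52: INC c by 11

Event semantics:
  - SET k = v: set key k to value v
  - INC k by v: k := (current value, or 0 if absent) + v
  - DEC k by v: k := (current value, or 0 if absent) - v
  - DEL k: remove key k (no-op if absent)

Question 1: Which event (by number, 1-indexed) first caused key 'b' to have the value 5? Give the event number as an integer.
Answer: 1

Derivation:
Looking for first event where b becomes 5:
  event 1: b (absent) -> 5  <-- first match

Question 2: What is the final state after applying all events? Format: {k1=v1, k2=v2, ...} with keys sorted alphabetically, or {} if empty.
  after event 1 (t=9: INC b by 5): {b=5}
  after event 2 (t=14: SET c = 41): {b=5, c=41}
  after event 3 (t=24: INC d by 4): {b=5, c=41, d=4}
  after event 4 (t=27: DEL a): {b=5, c=41, d=4}
  after event 5 (t=33: INC b by 13): {b=18, c=41, d=4}
  after event 6 (t=43: SET a = 14): {a=14, b=18, c=41, d=4}
  after event 7 (t=47: SET c = -20): {a=14, b=18, c=-20, d=4}
  after event 8 (t=52: INC c by 11): {a=14, b=18, c=-9, d=4}

Answer: {a=14, b=18, c=-9, d=4}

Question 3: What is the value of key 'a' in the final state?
Track key 'a' through all 8 events:
  event 1 (t=9: INC b by 5): a unchanged
  event 2 (t=14: SET c = 41): a unchanged
  event 3 (t=24: INC d by 4): a unchanged
  event 4 (t=27: DEL a): a (absent) -> (absent)
  event 5 (t=33: INC b by 13): a unchanged
  event 6 (t=43: SET a = 14): a (absent) -> 14
  event 7 (t=47: SET c = -20): a unchanged
  event 8 (t=52: INC c by 11): a unchanged
Final: a = 14

Answer: 14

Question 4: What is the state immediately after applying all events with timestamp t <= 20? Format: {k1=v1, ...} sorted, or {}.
Answer: {b=5, c=41}

Derivation:
Apply events with t <= 20 (2 events):
  after event 1 (t=9: INC b by 5): {b=5}
  after event 2 (t=14: SET c = 41): {b=5, c=41}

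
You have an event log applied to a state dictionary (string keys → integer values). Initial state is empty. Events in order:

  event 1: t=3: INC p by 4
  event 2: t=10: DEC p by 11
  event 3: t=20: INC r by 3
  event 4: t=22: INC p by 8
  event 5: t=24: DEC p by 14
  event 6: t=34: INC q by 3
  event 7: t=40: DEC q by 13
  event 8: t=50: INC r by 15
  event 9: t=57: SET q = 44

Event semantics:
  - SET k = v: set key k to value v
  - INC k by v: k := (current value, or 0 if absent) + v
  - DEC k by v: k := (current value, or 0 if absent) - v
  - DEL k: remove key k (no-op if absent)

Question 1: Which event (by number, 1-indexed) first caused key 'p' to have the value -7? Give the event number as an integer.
Looking for first event where p becomes -7:
  event 1: p = 4
  event 2: p 4 -> -7  <-- first match

Answer: 2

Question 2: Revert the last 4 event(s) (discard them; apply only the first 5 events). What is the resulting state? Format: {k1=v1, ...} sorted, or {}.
Answer: {p=-13, r=3}

Derivation:
Keep first 5 events (discard last 4):
  after event 1 (t=3: INC p by 4): {p=4}
  after event 2 (t=10: DEC p by 11): {p=-7}
  after event 3 (t=20: INC r by 3): {p=-7, r=3}
  after event 4 (t=22: INC p by 8): {p=1, r=3}
  after event 5 (t=24: DEC p by 14): {p=-13, r=3}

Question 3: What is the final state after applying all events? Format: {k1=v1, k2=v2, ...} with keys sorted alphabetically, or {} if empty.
Answer: {p=-13, q=44, r=18}

Derivation:
  after event 1 (t=3: INC p by 4): {p=4}
  after event 2 (t=10: DEC p by 11): {p=-7}
  after event 3 (t=20: INC r by 3): {p=-7, r=3}
  after event 4 (t=22: INC p by 8): {p=1, r=3}
  after event 5 (t=24: DEC p by 14): {p=-13, r=3}
  after event 6 (t=34: INC q by 3): {p=-13, q=3, r=3}
  after event 7 (t=40: DEC q by 13): {p=-13, q=-10, r=3}
  after event 8 (t=50: INC r by 15): {p=-13, q=-10, r=18}
  after event 9 (t=57: SET q = 44): {p=-13, q=44, r=18}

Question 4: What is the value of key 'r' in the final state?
Track key 'r' through all 9 events:
  event 1 (t=3: INC p by 4): r unchanged
  event 2 (t=10: DEC p by 11): r unchanged
  event 3 (t=20: INC r by 3): r (absent) -> 3
  event 4 (t=22: INC p by 8): r unchanged
  event 5 (t=24: DEC p by 14): r unchanged
  event 6 (t=34: INC q by 3): r unchanged
  event 7 (t=40: DEC q by 13): r unchanged
  event 8 (t=50: INC r by 15): r 3 -> 18
  event 9 (t=57: SET q = 44): r unchanged
Final: r = 18

Answer: 18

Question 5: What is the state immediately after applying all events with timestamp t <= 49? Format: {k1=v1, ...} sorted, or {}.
Answer: {p=-13, q=-10, r=3}

Derivation:
Apply events with t <= 49 (7 events):
  after event 1 (t=3: INC p by 4): {p=4}
  after event 2 (t=10: DEC p by 11): {p=-7}
  after event 3 (t=20: INC r by 3): {p=-7, r=3}
  after event 4 (t=22: INC p by 8): {p=1, r=3}
  after event 5 (t=24: DEC p by 14): {p=-13, r=3}
  after event 6 (t=34: INC q by 3): {p=-13, q=3, r=3}
  after event 7 (t=40: DEC q by 13): {p=-13, q=-10, r=3}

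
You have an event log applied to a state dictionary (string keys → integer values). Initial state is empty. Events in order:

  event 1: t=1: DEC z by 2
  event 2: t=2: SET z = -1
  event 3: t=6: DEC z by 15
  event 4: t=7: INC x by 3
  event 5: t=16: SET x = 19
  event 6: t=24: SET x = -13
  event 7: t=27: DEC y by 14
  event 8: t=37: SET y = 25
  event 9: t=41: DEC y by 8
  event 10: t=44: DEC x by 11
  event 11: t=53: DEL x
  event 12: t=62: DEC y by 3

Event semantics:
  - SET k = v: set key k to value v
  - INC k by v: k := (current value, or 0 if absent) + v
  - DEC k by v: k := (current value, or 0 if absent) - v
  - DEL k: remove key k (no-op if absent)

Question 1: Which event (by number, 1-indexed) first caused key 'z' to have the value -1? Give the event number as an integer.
Looking for first event where z becomes -1:
  event 1: z = -2
  event 2: z -2 -> -1  <-- first match

Answer: 2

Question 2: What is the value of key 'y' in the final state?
Answer: 14

Derivation:
Track key 'y' through all 12 events:
  event 1 (t=1: DEC z by 2): y unchanged
  event 2 (t=2: SET z = -1): y unchanged
  event 3 (t=6: DEC z by 15): y unchanged
  event 4 (t=7: INC x by 3): y unchanged
  event 5 (t=16: SET x = 19): y unchanged
  event 6 (t=24: SET x = -13): y unchanged
  event 7 (t=27: DEC y by 14): y (absent) -> -14
  event 8 (t=37: SET y = 25): y -14 -> 25
  event 9 (t=41: DEC y by 8): y 25 -> 17
  event 10 (t=44: DEC x by 11): y unchanged
  event 11 (t=53: DEL x): y unchanged
  event 12 (t=62: DEC y by 3): y 17 -> 14
Final: y = 14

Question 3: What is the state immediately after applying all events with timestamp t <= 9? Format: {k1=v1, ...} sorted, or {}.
Apply events with t <= 9 (4 events):
  after event 1 (t=1: DEC z by 2): {z=-2}
  after event 2 (t=2: SET z = -1): {z=-1}
  after event 3 (t=6: DEC z by 15): {z=-16}
  after event 4 (t=7: INC x by 3): {x=3, z=-16}

Answer: {x=3, z=-16}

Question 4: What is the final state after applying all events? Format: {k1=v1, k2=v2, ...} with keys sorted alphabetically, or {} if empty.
Answer: {y=14, z=-16}

Derivation:
  after event 1 (t=1: DEC z by 2): {z=-2}
  after event 2 (t=2: SET z = -1): {z=-1}
  after event 3 (t=6: DEC z by 15): {z=-16}
  after event 4 (t=7: INC x by 3): {x=3, z=-16}
  after event 5 (t=16: SET x = 19): {x=19, z=-16}
  after event 6 (t=24: SET x = -13): {x=-13, z=-16}
  after event 7 (t=27: DEC y by 14): {x=-13, y=-14, z=-16}
  after event 8 (t=37: SET y = 25): {x=-13, y=25, z=-16}
  after event 9 (t=41: DEC y by 8): {x=-13, y=17, z=-16}
  after event 10 (t=44: DEC x by 11): {x=-24, y=17, z=-16}
  after event 11 (t=53: DEL x): {y=17, z=-16}
  after event 12 (t=62: DEC y by 3): {y=14, z=-16}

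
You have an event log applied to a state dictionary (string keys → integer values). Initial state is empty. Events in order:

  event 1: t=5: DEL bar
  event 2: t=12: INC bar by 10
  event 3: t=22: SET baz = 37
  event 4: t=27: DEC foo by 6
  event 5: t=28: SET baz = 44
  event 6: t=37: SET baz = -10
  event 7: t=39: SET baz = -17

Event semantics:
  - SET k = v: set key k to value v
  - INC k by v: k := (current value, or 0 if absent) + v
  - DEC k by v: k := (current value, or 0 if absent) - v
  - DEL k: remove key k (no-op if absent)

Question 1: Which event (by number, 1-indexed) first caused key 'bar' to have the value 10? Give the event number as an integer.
Looking for first event where bar becomes 10:
  event 2: bar (absent) -> 10  <-- first match

Answer: 2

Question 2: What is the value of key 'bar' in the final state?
Track key 'bar' through all 7 events:
  event 1 (t=5: DEL bar): bar (absent) -> (absent)
  event 2 (t=12: INC bar by 10): bar (absent) -> 10
  event 3 (t=22: SET baz = 37): bar unchanged
  event 4 (t=27: DEC foo by 6): bar unchanged
  event 5 (t=28: SET baz = 44): bar unchanged
  event 6 (t=37: SET baz = -10): bar unchanged
  event 7 (t=39: SET baz = -17): bar unchanged
Final: bar = 10

Answer: 10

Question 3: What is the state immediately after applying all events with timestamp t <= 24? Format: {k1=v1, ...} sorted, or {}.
Apply events with t <= 24 (3 events):
  after event 1 (t=5: DEL bar): {}
  after event 2 (t=12: INC bar by 10): {bar=10}
  after event 3 (t=22: SET baz = 37): {bar=10, baz=37}

Answer: {bar=10, baz=37}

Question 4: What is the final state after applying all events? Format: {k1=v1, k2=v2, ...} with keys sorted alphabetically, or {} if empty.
Answer: {bar=10, baz=-17, foo=-6}

Derivation:
  after event 1 (t=5: DEL bar): {}
  after event 2 (t=12: INC bar by 10): {bar=10}
  after event 3 (t=22: SET baz = 37): {bar=10, baz=37}
  after event 4 (t=27: DEC foo by 6): {bar=10, baz=37, foo=-6}
  after event 5 (t=28: SET baz = 44): {bar=10, baz=44, foo=-6}
  after event 6 (t=37: SET baz = -10): {bar=10, baz=-10, foo=-6}
  after event 7 (t=39: SET baz = -17): {bar=10, baz=-17, foo=-6}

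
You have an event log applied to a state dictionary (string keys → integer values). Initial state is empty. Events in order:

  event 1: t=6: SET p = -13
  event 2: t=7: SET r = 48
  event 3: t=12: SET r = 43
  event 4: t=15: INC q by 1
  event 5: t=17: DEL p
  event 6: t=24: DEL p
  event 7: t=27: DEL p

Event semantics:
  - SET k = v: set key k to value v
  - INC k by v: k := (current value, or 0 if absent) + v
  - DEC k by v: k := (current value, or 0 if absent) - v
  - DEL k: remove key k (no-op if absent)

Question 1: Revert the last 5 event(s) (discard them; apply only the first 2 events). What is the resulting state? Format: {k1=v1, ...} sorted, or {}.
Keep first 2 events (discard last 5):
  after event 1 (t=6: SET p = -13): {p=-13}
  after event 2 (t=7: SET r = 48): {p=-13, r=48}

Answer: {p=-13, r=48}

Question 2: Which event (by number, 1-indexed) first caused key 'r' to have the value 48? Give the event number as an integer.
Looking for first event where r becomes 48:
  event 2: r (absent) -> 48  <-- first match

Answer: 2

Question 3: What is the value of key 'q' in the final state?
Track key 'q' through all 7 events:
  event 1 (t=6: SET p = -13): q unchanged
  event 2 (t=7: SET r = 48): q unchanged
  event 3 (t=12: SET r = 43): q unchanged
  event 4 (t=15: INC q by 1): q (absent) -> 1
  event 5 (t=17: DEL p): q unchanged
  event 6 (t=24: DEL p): q unchanged
  event 7 (t=27: DEL p): q unchanged
Final: q = 1

Answer: 1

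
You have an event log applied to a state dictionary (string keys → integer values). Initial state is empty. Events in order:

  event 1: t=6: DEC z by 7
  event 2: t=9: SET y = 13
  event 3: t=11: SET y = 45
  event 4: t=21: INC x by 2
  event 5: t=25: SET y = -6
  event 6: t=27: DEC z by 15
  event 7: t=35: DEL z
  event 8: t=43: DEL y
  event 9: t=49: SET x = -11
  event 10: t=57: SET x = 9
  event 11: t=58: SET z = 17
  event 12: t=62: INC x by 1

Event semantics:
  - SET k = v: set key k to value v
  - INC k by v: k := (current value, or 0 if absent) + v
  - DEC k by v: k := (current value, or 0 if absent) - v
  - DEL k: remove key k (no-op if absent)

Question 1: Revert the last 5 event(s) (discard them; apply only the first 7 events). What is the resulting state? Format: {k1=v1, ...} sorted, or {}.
Keep first 7 events (discard last 5):
  after event 1 (t=6: DEC z by 7): {z=-7}
  after event 2 (t=9: SET y = 13): {y=13, z=-7}
  after event 3 (t=11: SET y = 45): {y=45, z=-7}
  after event 4 (t=21: INC x by 2): {x=2, y=45, z=-7}
  after event 5 (t=25: SET y = -6): {x=2, y=-6, z=-7}
  after event 6 (t=27: DEC z by 15): {x=2, y=-6, z=-22}
  after event 7 (t=35: DEL z): {x=2, y=-6}

Answer: {x=2, y=-6}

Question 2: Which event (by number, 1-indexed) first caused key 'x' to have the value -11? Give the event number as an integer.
Answer: 9

Derivation:
Looking for first event where x becomes -11:
  event 4: x = 2
  event 5: x = 2
  event 6: x = 2
  event 7: x = 2
  event 8: x = 2
  event 9: x 2 -> -11  <-- first match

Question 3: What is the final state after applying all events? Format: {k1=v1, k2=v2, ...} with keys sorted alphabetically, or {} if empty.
  after event 1 (t=6: DEC z by 7): {z=-7}
  after event 2 (t=9: SET y = 13): {y=13, z=-7}
  after event 3 (t=11: SET y = 45): {y=45, z=-7}
  after event 4 (t=21: INC x by 2): {x=2, y=45, z=-7}
  after event 5 (t=25: SET y = -6): {x=2, y=-6, z=-7}
  after event 6 (t=27: DEC z by 15): {x=2, y=-6, z=-22}
  after event 7 (t=35: DEL z): {x=2, y=-6}
  after event 8 (t=43: DEL y): {x=2}
  after event 9 (t=49: SET x = -11): {x=-11}
  after event 10 (t=57: SET x = 9): {x=9}
  after event 11 (t=58: SET z = 17): {x=9, z=17}
  after event 12 (t=62: INC x by 1): {x=10, z=17}

Answer: {x=10, z=17}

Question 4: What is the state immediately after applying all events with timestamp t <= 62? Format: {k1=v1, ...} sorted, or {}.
Apply events with t <= 62 (12 events):
  after event 1 (t=6: DEC z by 7): {z=-7}
  after event 2 (t=9: SET y = 13): {y=13, z=-7}
  after event 3 (t=11: SET y = 45): {y=45, z=-7}
  after event 4 (t=21: INC x by 2): {x=2, y=45, z=-7}
  after event 5 (t=25: SET y = -6): {x=2, y=-6, z=-7}
  after event 6 (t=27: DEC z by 15): {x=2, y=-6, z=-22}
  after event 7 (t=35: DEL z): {x=2, y=-6}
  after event 8 (t=43: DEL y): {x=2}
  after event 9 (t=49: SET x = -11): {x=-11}
  after event 10 (t=57: SET x = 9): {x=9}
  after event 11 (t=58: SET z = 17): {x=9, z=17}
  after event 12 (t=62: INC x by 1): {x=10, z=17}

Answer: {x=10, z=17}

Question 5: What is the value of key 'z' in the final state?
Track key 'z' through all 12 events:
  event 1 (t=6: DEC z by 7): z (absent) -> -7
  event 2 (t=9: SET y = 13): z unchanged
  event 3 (t=11: SET y = 45): z unchanged
  event 4 (t=21: INC x by 2): z unchanged
  event 5 (t=25: SET y = -6): z unchanged
  event 6 (t=27: DEC z by 15): z -7 -> -22
  event 7 (t=35: DEL z): z -22 -> (absent)
  event 8 (t=43: DEL y): z unchanged
  event 9 (t=49: SET x = -11): z unchanged
  event 10 (t=57: SET x = 9): z unchanged
  event 11 (t=58: SET z = 17): z (absent) -> 17
  event 12 (t=62: INC x by 1): z unchanged
Final: z = 17

Answer: 17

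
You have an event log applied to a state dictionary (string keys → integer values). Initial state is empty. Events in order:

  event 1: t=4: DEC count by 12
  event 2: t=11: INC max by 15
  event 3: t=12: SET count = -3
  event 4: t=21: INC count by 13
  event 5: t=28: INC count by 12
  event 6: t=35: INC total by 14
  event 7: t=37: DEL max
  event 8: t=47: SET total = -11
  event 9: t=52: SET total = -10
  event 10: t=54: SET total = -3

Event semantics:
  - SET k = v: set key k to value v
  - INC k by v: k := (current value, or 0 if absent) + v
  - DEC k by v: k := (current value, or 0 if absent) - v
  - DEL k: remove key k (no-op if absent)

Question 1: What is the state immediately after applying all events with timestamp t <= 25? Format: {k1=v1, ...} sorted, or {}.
Apply events with t <= 25 (4 events):
  after event 1 (t=4: DEC count by 12): {count=-12}
  after event 2 (t=11: INC max by 15): {count=-12, max=15}
  after event 3 (t=12: SET count = -3): {count=-3, max=15}
  after event 4 (t=21: INC count by 13): {count=10, max=15}

Answer: {count=10, max=15}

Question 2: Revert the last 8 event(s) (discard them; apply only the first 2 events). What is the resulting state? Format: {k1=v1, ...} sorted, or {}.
Answer: {count=-12, max=15}

Derivation:
Keep first 2 events (discard last 8):
  after event 1 (t=4: DEC count by 12): {count=-12}
  after event 2 (t=11: INC max by 15): {count=-12, max=15}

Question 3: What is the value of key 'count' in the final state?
Track key 'count' through all 10 events:
  event 1 (t=4: DEC count by 12): count (absent) -> -12
  event 2 (t=11: INC max by 15): count unchanged
  event 3 (t=12: SET count = -3): count -12 -> -3
  event 4 (t=21: INC count by 13): count -3 -> 10
  event 5 (t=28: INC count by 12): count 10 -> 22
  event 6 (t=35: INC total by 14): count unchanged
  event 7 (t=37: DEL max): count unchanged
  event 8 (t=47: SET total = -11): count unchanged
  event 9 (t=52: SET total = -10): count unchanged
  event 10 (t=54: SET total = -3): count unchanged
Final: count = 22

Answer: 22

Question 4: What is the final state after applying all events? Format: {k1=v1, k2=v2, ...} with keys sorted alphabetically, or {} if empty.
Answer: {count=22, total=-3}

Derivation:
  after event 1 (t=4: DEC count by 12): {count=-12}
  after event 2 (t=11: INC max by 15): {count=-12, max=15}
  after event 3 (t=12: SET count = -3): {count=-3, max=15}
  after event 4 (t=21: INC count by 13): {count=10, max=15}
  after event 5 (t=28: INC count by 12): {count=22, max=15}
  after event 6 (t=35: INC total by 14): {count=22, max=15, total=14}
  after event 7 (t=37: DEL max): {count=22, total=14}
  after event 8 (t=47: SET total = -11): {count=22, total=-11}
  after event 9 (t=52: SET total = -10): {count=22, total=-10}
  after event 10 (t=54: SET total = -3): {count=22, total=-3}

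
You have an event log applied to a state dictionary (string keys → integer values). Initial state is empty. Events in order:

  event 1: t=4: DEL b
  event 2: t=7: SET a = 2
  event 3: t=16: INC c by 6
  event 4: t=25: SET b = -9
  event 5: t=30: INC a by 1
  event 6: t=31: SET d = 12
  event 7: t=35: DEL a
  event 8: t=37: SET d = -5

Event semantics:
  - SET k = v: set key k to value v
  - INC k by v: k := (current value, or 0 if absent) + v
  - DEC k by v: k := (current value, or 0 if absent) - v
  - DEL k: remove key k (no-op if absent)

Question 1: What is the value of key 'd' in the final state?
Track key 'd' through all 8 events:
  event 1 (t=4: DEL b): d unchanged
  event 2 (t=7: SET a = 2): d unchanged
  event 3 (t=16: INC c by 6): d unchanged
  event 4 (t=25: SET b = -9): d unchanged
  event 5 (t=30: INC a by 1): d unchanged
  event 6 (t=31: SET d = 12): d (absent) -> 12
  event 7 (t=35: DEL a): d unchanged
  event 8 (t=37: SET d = -5): d 12 -> -5
Final: d = -5

Answer: -5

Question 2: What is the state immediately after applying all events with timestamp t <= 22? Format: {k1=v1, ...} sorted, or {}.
Apply events with t <= 22 (3 events):
  after event 1 (t=4: DEL b): {}
  after event 2 (t=7: SET a = 2): {a=2}
  after event 3 (t=16: INC c by 6): {a=2, c=6}

Answer: {a=2, c=6}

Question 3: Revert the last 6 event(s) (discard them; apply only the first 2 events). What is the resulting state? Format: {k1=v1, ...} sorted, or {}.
Keep first 2 events (discard last 6):
  after event 1 (t=4: DEL b): {}
  after event 2 (t=7: SET a = 2): {a=2}

Answer: {a=2}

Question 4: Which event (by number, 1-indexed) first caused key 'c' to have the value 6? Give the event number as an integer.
Answer: 3

Derivation:
Looking for first event where c becomes 6:
  event 3: c (absent) -> 6  <-- first match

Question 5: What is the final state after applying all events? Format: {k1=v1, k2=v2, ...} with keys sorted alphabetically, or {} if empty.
Answer: {b=-9, c=6, d=-5}

Derivation:
  after event 1 (t=4: DEL b): {}
  after event 2 (t=7: SET a = 2): {a=2}
  after event 3 (t=16: INC c by 6): {a=2, c=6}
  after event 4 (t=25: SET b = -9): {a=2, b=-9, c=6}
  after event 5 (t=30: INC a by 1): {a=3, b=-9, c=6}
  after event 6 (t=31: SET d = 12): {a=3, b=-9, c=6, d=12}
  after event 7 (t=35: DEL a): {b=-9, c=6, d=12}
  after event 8 (t=37: SET d = -5): {b=-9, c=6, d=-5}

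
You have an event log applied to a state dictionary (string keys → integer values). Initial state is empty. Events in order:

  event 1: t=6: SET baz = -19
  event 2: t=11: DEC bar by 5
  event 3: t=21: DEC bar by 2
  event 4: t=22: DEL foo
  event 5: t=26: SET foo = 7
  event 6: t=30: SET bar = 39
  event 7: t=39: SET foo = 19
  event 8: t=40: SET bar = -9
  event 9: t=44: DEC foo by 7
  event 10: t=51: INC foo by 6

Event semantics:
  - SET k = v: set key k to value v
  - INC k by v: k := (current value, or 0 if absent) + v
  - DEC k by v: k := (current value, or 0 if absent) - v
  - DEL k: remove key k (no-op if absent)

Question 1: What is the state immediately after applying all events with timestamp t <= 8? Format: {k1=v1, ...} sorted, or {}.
Apply events with t <= 8 (1 events):
  after event 1 (t=6: SET baz = -19): {baz=-19}

Answer: {baz=-19}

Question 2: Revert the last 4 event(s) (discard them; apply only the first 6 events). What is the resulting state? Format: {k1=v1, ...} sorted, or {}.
Keep first 6 events (discard last 4):
  after event 1 (t=6: SET baz = -19): {baz=-19}
  after event 2 (t=11: DEC bar by 5): {bar=-5, baz=-19}
  after event 3 (t=21: DEC bar by 2): {bar=-7, baz=-19}
  after event 4 (t=22: DEL foo): {bar=-7, baz=-19}
  after event 5 (t=26: SET foo = 7): {bar=-7, baz=-19, foo=7}
  after event 6 (t=30: SET bar = 39): {bar=39, baz=-19, foo=7}

Answer: {bar=39, baz=-19, foo=7}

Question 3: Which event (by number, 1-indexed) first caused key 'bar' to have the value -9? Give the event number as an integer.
Looking for first event where bar becomes -9:
  event 2: bar = -5
  event 3: bar = -7
  event 4: bar = -7
  event 5: bar = -7
  event 6: bar = 39
  event 7: bar = 39
  event 8: bar 39 -> -9  <-- first match

Answer: 8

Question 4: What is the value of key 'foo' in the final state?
Answer: 18

Derivation:
Track key 'foo' through all 10 events:
  event 1 (t=6: SET baz = -19): foo unchanged
  event 2 (t=11: DEC bar by 5): foo unchanged
  event 3 (t=21: DEC bar by 2): foo unchanged
  event 4 (t=22: DEL foo): foo (absent) -> (absent)
  event 5 (t=26: SET foo = 7): foo (absent) -> 7
  event 6 (t=30: SET bar = 39): foo unchanged
  event 7 (t=39: SET foo = 19): foo 7 -> 19
  event 8 (t=40: SET bar = -9): foo unchanged
  event 9 (t=44: DEC foo by 7): foo 19 -> 12
  event 10 (t=51: INC foo by 6): foo 12 -> 18
Final: foo = 18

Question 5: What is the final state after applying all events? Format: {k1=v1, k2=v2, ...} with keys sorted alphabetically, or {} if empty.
  after event 1 (t=6: SET baz = -19): {baz=-19}
  after event 2 (t=11: DEC bar by 5): {bar=-5, baz=-19}
  after event 3 (t=21: DEC bar by 2): {bar=-7, baz=-19}
  after event 4 (t=22: DEL foo): {bar=-7, baz=-19}
  after event 5 (t=26: SET foo = 7): {bar=-7, baz=-19, foo=7}
  after event 6 (t=30: SET bar = 39): {bar=39, baz=-19, foo=7}
  after event 7 (t=39: SET foo = 19): {bar=39, baz=-19, foo=19}
  after event 8 (t=40: SET bar = -9): {bar=-9, baz=-19, foo=19}
  after event 9 (t=44: DEC foo by 7): {bar=-9, baz=-19, foo=12}
  after event 10 (t=51: INC foo by 6): {bar=-9, baz=-19, foo=18}

Answer: {bar=-9, baz=-19, foo=18}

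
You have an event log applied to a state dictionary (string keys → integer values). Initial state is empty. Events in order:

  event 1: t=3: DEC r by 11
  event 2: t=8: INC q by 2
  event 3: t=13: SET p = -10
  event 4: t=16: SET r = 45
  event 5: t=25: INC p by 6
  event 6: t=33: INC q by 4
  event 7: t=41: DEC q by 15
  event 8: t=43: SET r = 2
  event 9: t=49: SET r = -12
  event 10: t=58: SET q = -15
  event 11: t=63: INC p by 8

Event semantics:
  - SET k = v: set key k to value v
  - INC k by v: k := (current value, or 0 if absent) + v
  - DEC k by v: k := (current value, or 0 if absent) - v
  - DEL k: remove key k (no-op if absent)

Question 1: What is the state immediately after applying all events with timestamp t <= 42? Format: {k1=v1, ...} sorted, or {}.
Answer: {p=-4, q=-9, r=45}

Derivation:
Apply events with t <= 42 (7 events):
  after event 1 (t=3: DEC r by 11): {r=-11}
  after event 2 (t=8: INC q by 2): {q=2, r=-11}
  after event 3 (t=13: SET p = -10): {p=-10, q=2, r=-11}
  after event 4 (t=16: SET r = 45): {p=-10, q=2, r=45}
  after event 5 (t=25: INC p by 6): {p=-4, q=2, r=45}
  after event 6 (t=33: INC q by 4): {p=-4, q=6, r=45}
  after event 7 (t=41: DEC q by 15): {p=-4, q=-9, r=45}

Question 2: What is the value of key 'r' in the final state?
Answer: -12

Derivation:
Track key 'r' through all 11 events:
  event 1 (t=3: DEC r by 11): r (absent) -> -11
  event 2 (t=8: INC q by 2): r unchanged
  event 3 (t=13: SET p = -10): r unchanged
  event 4 (t=16: SET r = 45): r -11 -> 45
  event 5 (t=25: INC p by 6): r unchanged
  event 6 (t=33: INC q by 4): r unchanged
  event 7 (t=41: DEC q by 15): r unchanged
  event 8 (t=43: SET r = 2): r 45 -> 2
  event 9 (t=49: SET r = -12): r 2 -> -12
  event 10 (t=58: SET q = -15): r unchanged
  event 11 (t=63: INC p by 8): r unchanged
Final: r = -12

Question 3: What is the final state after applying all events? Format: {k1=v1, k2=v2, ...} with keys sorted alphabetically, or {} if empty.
Answer: {p=4, q=-15, r=-12}

Derivation:
  after event 1 (t=3: DEC r by 11): {r=-11}
  after event 2 (t=8: INC q by 2): {q=2, r=-11}
  after event 3 (t=13: SET p = -10): {p=-10, q=2, r=-11}
  after event 4 (t=16: SET r = 45): {p=-10, q=2, r=45}
  after event 5 (t=25: INC p by 6): {p=-4, q=2, r=45}
  after event 6 (t=33: INC q by 4): {p=-4, q=6, r=45}
  after event 7 (t=41: DEC q by 15): {p=-4, q=-9, r=45}
  after event 8 (t=43: SET r = 2): {p=-4, q=-9, r=2}
  after event 9 (t=49: SET r = -12): {p=-4, q=-9, r=-12}
  after event 10 (t=58: SET q = -15): {p=-4, q=-15, r=-12}
  after event 11 (t=63: INC p by 8): {p=4, q=-15, r=-12}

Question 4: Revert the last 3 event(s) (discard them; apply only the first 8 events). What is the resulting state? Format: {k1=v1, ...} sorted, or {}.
Keep first 8 events (discard last 3):
  after event 1 (t=3: DEC r by 11): {r=-11}
  after event 2 (t=8: INC q by 2): {q=2, r=-11}
  after event 3 (t=13: SET p = -10): {p=-10, q=2, r=-11}
  after event 4 (t=16: SET r = 45): {p=-10, q=2, r=45}
  after event 5 (t=25: INC p by 6): {p=-4, q=2, r=45}
  after event 6 (t=33: INC q by 4): {p=-4, q=6, r=45}
  after event 7 (t=41: DEC q by 15): {p=-4, q=-9, r=45}
  after event 8 (t=43: SET r = 2): {p=-4, q=-9, r=2}

Answer: {p=-4, q=-9, r=2}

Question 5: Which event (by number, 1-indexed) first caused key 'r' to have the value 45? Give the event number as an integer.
Looking for first event where r becomes 45:
  event 1: r = -11
  event 2: r = -11
  event 3: r = -11
  event 4: r -11 -> 45  <-- first match

Answer: 4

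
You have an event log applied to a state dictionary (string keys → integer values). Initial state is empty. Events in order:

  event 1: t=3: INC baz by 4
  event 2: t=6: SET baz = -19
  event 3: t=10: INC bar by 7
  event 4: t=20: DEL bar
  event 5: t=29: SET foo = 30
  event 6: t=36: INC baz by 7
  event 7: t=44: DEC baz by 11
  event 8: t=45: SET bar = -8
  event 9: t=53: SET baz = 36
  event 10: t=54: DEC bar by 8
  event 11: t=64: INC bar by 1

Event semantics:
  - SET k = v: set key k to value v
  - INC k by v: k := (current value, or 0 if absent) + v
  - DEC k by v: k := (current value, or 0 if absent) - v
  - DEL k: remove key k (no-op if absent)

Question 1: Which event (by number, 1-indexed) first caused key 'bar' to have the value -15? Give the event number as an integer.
Looking for first event where bar becomes -15:
  event 3: bar = 7
  event 4: bar = (absent)
  event 8: bar = -8
  event 9: bar = -8
  event 10: bar = -16
  event 11: bar -16 -> -15  <-- first match

Answer: 11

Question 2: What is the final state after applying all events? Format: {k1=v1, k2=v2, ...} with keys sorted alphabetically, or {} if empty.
  after event 1 (t=3: INC baz by 4): {baz=4}
  after event 2 (t=6: SET baz = -19): {baz=-19}
  after event 3 (t=10: INC bar by 7): {bar=7, baz=-19}
  after event 4 (t=20: DEL bar): {baz=-19}
  after event 5 (t=29: SET foo = 30): {baz=-19, foo=30}
  after event 6 (t=36: INC baz by 7): {baz=-12, foo=30}
  after event 7 (t=44: DEC baz by 11): {baz=-23, foo=30}
  after event 8 (t=45: SET bar = -8): {bar=-8, baz=-23, foo=30}
  after event 9 (t=53: SET baz = 36): {bar=-8, baz=36, foo=30}
  after event 10 (t=54: DEC bar by 8): {bar=-16, baz=36, foo=30}
  after event 11 (t=64: INC bar by 1): {bar=-15, baz=36, foo=30}

Answer: {bar=-15, baz=36, foo=30}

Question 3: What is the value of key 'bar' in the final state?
Answer: -15

Derivation:
Track key 'bar' through all 11 events:
  event 1 (t=3: INC baz by 4): bar unchanged
  event 2 (t=6: SET baz = -19): bar unchanged
  event 3 (t=10: INC bar by 7): bar (absent) -> 7
  event 4 (t=20: DEL bar): bar 7 -> (absent)
  event 5 (t=29: SET foo = 30): bar unchanged
  event 6 (t=36: INC baz by 7): bar unchanged
  event 7 (t=44: DEC baz by 11): bar unchanged
  event 8 (t=45: SET bar = -8): bar (absent) -> -8
  event 9 (t=53: SET baz = 36): bar unchanged
  event 10 (t=54: DEC bar by 8): bar -8 -> -16
  event 11 (t=64: INC bar by 1): bar -16 -> -15
Final: bar = -15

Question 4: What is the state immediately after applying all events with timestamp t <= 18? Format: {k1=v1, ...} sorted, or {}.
Apply events with t <= 18 (3 events):
  after event 1 (t=3: INC baz by 4): {baz=4}
  after event 2 (t=6: SET baz = -19): {baz=-19}
  after event 3 (t=10: INC bar by 7): {bar=7, baz=-19}

Answer: {bar=7, baz=-19}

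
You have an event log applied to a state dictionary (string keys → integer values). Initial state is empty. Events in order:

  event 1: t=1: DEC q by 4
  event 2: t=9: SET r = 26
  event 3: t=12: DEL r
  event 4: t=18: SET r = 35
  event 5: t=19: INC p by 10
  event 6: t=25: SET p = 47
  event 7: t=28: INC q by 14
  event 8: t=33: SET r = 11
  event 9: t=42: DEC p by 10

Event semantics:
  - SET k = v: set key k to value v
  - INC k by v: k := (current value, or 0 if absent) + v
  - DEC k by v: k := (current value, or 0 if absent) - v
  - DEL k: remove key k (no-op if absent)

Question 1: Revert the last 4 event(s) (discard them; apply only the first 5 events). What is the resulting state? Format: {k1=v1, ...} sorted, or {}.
Answer: {p=10, q=-4, r=35}

Derivation:
Keep first 5 events (discard last 4):
  after event 1 (t=1: DEC q by 4): {q=-4}
  after event 2 (t=9: SET r = 26): {q=-4, r=26}
  after event 3 (t=12: DEL r): {q=-4}
  after event 4 (t=18: SET r = 35): {q=-4, r=35}
  after event 5 (t=19: INC p by 10): {p=10, q=-4, r=35}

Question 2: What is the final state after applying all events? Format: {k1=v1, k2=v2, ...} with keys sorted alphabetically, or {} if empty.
Answer: {p=37, q=10, r=11}

Derivation:
  after event 1 (t=1: DEC q by 4): {q=-4}
  after event 2 (t=9: SET r = 26): {q=-4, r=26}
  after event 3 (t=12: DEL r): {q=-4}
  after event 4 (t=18: SET r = 35): {q=-4, r=35}
  after event 5 (t=19: INC p by 10): {p=10, q=-4, r=35}
  after event 6 (t=25: SET p = 47): {p=47, q=-4, r=35}
  after event 7 (t=28: INC q by 14): {p=47, q=10, r=35}
  after event 8 (t=33: SET r = 11): {p=47, q=10, r=11}
  after event 9 (t=42: DEC p by 10): {p=37, q=10, r=11}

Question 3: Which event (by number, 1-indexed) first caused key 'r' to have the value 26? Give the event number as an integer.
Answer: 2

Derivation:
Looking for first event where r becomes 26:
  event 2: r (absent) -> 26  <-- first match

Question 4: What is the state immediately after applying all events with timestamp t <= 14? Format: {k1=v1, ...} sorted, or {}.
Answer: {q=-4}

Derivation:
Apply events with t <= 14 (3 events):
  after event 1 (t=1: DEC q by 4): {q=-4}
  after event 2 (t=9: SET r = 26): {q=-4, r=26}
  after event 3 (t=12: DEL r): {q=-4}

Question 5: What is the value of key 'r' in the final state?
Track key 'r' through all 9 events:
  event 1 (t=1: DEC q by 4): r unchanged
  event 2 (t=9: SET r = 26): r (absent) -> 26
  event 3 (t=12: DEL r): r 26 -> (absent)
  event 4 (t=18: SET r = 35): r (absent) -> 35
  event 5 (t=19: INC p by 10): r unchanged
  event 6 (t=25: SET p = 47): r unchanged
  event 7 (t=28: INC q by 14): r unchanged
  event 8 (t=33: SET r = 11): r 35 -> 11
  event 9 (t=42: DEC p by 10): r unchanged
Final: r = 11

Answer: 11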